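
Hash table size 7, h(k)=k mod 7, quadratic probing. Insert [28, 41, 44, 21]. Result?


Insertions: 28->slot 0; 41->slot 6; 44->slot 2; 21->slot 1
Table: [28, 21, 44, None, None, None, 41]


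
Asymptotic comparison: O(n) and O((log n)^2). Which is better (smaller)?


polylogarithmic grows slower than linear
O((log n)^2) is asymptotically smaller; O(n) grows faster


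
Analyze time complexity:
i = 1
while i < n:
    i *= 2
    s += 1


Per nesting level: O(log n) = O(log n)
Complexity: O(log n)


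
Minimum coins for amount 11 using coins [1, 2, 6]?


dp[0]=0; dp[i]=1+min(dp[i-c] for c in coins)
...dp[6]=1, dp[7]=2, dp[8]=2, dp[9]=3, dp[10]=3, dp[11]=4
Minimum coins for 11 = 4


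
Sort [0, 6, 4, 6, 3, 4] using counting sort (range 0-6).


Count array: [1, 0, 0, 1, 2, 0, 2]
Reconstruct: [0, 3, 4, 4, 6, 6]


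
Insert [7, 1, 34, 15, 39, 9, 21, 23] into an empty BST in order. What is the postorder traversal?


Root = 7; build tree by BST insertion.
Postorder traversal: [1, 9, 23, 21, 15, 39, 34, 7]


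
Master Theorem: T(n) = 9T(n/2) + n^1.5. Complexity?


a=9, b=2, c=1.5. log_2(9)=3.170 > c=1.5. Case 1: O(n^log_b(a)) = O(n^3.170)
Complexity: O(n^3.170)


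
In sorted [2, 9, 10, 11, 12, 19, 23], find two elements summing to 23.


Two pointers: lo=0, hi=6
Found pair: (11, 12) summing to 23


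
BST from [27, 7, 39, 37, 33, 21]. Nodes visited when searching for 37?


BST root = 27
Search for 37: compare at each node
Path: [27, 39, 37]


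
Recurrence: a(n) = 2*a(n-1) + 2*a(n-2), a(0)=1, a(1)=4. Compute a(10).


Build bottom-up:
...a(8)=4240, a(9)=11584, a(10)=2*11584+2*4240=31648


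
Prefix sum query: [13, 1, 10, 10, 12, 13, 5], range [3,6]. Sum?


Prefix sums: [0, 13, 14, 24, 34, 46, 59, 64]
Sum[3..6] = prefix[7] - prefix[3] = 64 - 24 = 40


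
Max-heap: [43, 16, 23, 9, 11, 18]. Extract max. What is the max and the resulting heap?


Max = 43
Replace root with last, heapify down
Resulting heap: [23, 16, 18, 9, 11]


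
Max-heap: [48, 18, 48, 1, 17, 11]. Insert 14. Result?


Append 14: [48, 18, 48, 1, 17, 11, 14]
Bubble up: no swaps needed
Result: [48, 18, 48, 1, 17, 11, 14]


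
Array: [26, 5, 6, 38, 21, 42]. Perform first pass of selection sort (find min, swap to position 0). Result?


After one pass: [5, 26, 6, 38, 21, 42]


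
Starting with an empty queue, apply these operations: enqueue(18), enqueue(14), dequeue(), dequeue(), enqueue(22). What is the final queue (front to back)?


enqueue(18) -> [18]
enqueue(14) -> [18, 14]
dequeue() returns 18 -> [14]
dequeue() returns 14 -> []
enqueue(22) -> [22]
Final queue (front to back): [22]


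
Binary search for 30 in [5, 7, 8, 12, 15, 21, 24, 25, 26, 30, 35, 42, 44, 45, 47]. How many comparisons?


Search for 30:
[0,14] mid=7 arr[7]=25
[8,14] mid=11 arr[11]=42
[8,10] mid=9 arr[9]=30
Total: 3 comparisons


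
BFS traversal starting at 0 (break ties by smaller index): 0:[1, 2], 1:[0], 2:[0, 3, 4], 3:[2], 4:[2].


BFS queue: start with [0]
Visit order: [0, 1, 2, 3, 4]


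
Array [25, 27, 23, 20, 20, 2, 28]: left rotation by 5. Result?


Left rotate by 5: [2, 28, 25, 27, 23, 20, 20]


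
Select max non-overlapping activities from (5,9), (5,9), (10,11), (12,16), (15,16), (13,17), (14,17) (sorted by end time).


Greedy: pick earliest-ending, then skip overlaps.
Selected (3 activities): [(5, 9), (10, 11), (12, 16)]


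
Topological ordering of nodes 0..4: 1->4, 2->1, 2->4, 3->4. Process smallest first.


Kahn's algorithm, process smallest node first
Order: [0, 2, 1, 3, 4]


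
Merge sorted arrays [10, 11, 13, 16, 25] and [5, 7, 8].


Compare heads, take smaller each step.
Merged: [5, 7, 8, 10, 11, 13, 16, 25]


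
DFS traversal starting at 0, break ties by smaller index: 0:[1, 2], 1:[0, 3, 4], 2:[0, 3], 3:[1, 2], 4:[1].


DFS stack-based: start with [0]
Visit order: [0, 1, 3, 2, 4]


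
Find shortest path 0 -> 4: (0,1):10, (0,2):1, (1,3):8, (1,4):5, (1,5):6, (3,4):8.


Dijkstra from 0:
Distances: {0: 0, 1: 10, 2: 1, 3: 18, 4: 15, 5: 16}
Shortest distance to 4 = 15, path = [0, 1, 4]


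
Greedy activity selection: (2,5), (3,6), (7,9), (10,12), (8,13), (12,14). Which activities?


Greedy: pick earliest-ending, then skip overlaps.
Selected (4 activities): [(2, 5), (7, 9), (10, 12), (12, 14)]


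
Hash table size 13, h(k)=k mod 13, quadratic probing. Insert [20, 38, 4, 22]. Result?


Insertions: 20->slot 7; 38->slot 12; 4->slot 4; 22->slot 9
Table: [None, None, None, None, 4, None, None, 20, None, 22, None, None, 38]


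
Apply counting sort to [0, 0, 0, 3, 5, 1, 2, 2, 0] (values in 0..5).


Count array: [4, 1, 2, 1, 0, 1]
Reconstruct: [0, 0, 0, 0, 1, 2, 2, 3, 5]


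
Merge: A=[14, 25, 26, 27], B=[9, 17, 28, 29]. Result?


Compare heads, take smaller each step.
Merged: [9, 14, 17, 25, 26, 27, 28, 29]


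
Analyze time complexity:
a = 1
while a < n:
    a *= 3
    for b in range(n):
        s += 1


Per nesting level: O(log n) * O(n) = O(n log n)
Complexity: O(n log n)


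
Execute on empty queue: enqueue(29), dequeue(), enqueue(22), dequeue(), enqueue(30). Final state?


enqueue(29) -> [29]
dequeue() returns 29 -> []
enqueue(22) -> [22]
dequeue() returns 22 -> []
enqueue(30) -> [30]
Final queue (front to back): [30]


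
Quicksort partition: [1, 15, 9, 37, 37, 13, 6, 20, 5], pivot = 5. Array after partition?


Elements <= 5 go left of pivot.
Result: [1, 5, 9, 37, 37, 13, 6, 20, 15], pivot at index 1


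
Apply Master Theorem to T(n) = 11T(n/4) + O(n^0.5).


a=11, b=4, c=0.5. log_4(11)=1.730 > c=0.5. Case 1: O(n^log_b(a)) = O(n^1.730)
Complexity: O(n^1.730)


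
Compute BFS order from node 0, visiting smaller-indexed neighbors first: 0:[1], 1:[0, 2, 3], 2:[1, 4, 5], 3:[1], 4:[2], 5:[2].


BFS queue: start with [0]
Visit order: [0, 1, 2, 3, 4, 5]


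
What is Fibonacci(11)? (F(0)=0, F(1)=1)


F(n)=F(n-1)+F(n-2)
...F(9)=34, F(10)=55, F(11)=89


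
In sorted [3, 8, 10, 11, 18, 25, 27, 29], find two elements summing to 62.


Two pointers: lo=0, hi=7
No pair sums to 62


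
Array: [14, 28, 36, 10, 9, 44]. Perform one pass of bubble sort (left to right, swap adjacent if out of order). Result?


After one pass: [14, 28, 10, 9, 36, 44]


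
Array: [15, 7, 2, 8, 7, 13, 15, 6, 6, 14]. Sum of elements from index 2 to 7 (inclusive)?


Prefix sums: [0, 15, 22, 24, 32, 39, 52, 67, 73, 79, 93]
Sum[2..7] = prefix[8] - prefix[2] = 73 - 22 = 51


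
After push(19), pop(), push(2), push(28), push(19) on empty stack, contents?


push(19) -> [19]
pop() returns 19 -> []
push(2) -> [2]
push(28) -> [2, 28]
push(19) -> [2, 28, 19]
Final stack (bottom to top): [2, 28, 19]


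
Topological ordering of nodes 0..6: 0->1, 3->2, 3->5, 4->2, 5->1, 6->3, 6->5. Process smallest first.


Kahn's algorithm, process smallest node first
Order: [0, 4, 6, 3, 2, 5, 1]


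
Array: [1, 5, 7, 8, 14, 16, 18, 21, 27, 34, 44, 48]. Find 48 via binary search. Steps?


Search for 48:
[0,11] mid=5 arr[5]=16
[6,11] mid=8 arr[8]=27
[9,11] mid=10 arr[10]=44
[11,11] mid=11 arr[11]=48
Total: 4 comparisons


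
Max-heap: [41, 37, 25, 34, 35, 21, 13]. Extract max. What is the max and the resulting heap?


Max = 41
Replace root with last, heapify down
Resulting heap: [37, 35, 25, 34, 13, 21]


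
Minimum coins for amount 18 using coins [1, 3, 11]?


dp[0]=0; dp[i]=1+min(dp[i-c] for c in coins)
...dp[13]=3, dp[14]=2, dp[15]=3, dp[16]=4, dp[17]=3, dp[18]=4
Minimum coins for 18 = 4


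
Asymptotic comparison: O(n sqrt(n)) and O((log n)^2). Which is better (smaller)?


polylogarithmic grows slower than n^1.5
O((log n)^2) is asymptotically smaller; O(n sqrt(n)) grows faster


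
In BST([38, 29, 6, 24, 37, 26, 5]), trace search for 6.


BST root = 38
Search for 6: compare at each node
Path: [38, 29, 6]


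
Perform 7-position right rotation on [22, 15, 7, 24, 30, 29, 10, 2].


Right rotate by 7: [15, 7, 24, 30, 29, 10, 2, 22]


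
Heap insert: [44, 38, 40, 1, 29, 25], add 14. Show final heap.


Append 14: [44, 38, 40, 1, 29, 25, 14]
Bubble up: no swaps needed
Result: [44, 38, 40, 1, 29, 25, 14]


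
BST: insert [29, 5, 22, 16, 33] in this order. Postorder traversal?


Root = 29; build tree by BST insertion.
Postorder traversal: [16, 22, 5, 33, 29]


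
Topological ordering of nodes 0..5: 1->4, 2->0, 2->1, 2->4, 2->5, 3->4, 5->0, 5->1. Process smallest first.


Kahn's algorithm, process smallest node first
Order: [2, 3, 5, 0, 1, 4]


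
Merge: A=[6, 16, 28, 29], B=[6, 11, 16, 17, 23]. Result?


Compare heads, take smaller each step.
Merged: [6, 6, 11, 16, 16, 17, 23, 28, 29]


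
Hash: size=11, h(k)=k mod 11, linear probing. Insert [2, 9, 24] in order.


Insertions: 2->slot 2; 9->slot 9; 24->slot 3
Table: [None, None, 2, 24, None, None, None, None, None, 9, None]


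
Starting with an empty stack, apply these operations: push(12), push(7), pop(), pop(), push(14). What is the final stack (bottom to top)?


push(12) -> [12]
push(7) -> [12, 7]
pop() returns 7 -> [12]
pop() returns 12 -> []
push(14) -> [14]
Final stack (bottom to top): [14]


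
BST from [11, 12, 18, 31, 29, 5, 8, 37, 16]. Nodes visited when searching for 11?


BST root = 11
Search for 11: compare at each node
Path: [11]


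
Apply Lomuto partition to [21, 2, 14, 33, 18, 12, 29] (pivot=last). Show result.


Elements <= 29 go left of pivot.
Result: [21, 2, 14, 18, 12, 29, 33], pivot at index 5


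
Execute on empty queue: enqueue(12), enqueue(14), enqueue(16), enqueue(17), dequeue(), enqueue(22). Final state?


enqueue(12) -> [12]
enqueue(14) -> [12, 14]
enqueue(16) -> [12, 14, 16]
enqueue(17) -> [12, 14, 16, 17]
dequeue() returns 12 -> [14, 16, 17]
enqueue(22) -> [14, 16, 17, 22]
Final queue (front to back): [14, 16, 17, 22]


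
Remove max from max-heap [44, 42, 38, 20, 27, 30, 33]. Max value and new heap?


Max = 44
Replace root with last, heapify down
Resulting heap: [42, 33, 38, 20, 27, 30]


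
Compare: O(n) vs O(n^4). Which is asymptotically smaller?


linear grows slower than quartic
O(n) is asymptotically smaller; O(n^4) grows faster


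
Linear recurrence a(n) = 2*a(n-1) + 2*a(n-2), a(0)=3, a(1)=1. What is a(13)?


Build bottom-up:
...a(11)=58400, a(12)=159552, a(13)=2*159552+2*58400=435904


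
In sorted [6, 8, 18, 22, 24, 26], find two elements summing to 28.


Two pointers: lo=0, hi=5
Found pair: (6, 22) summing to 28


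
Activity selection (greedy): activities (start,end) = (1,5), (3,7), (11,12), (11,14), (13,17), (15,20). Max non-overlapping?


Greedy: pick earliest-ending, then skip overlaps.
Selected (3 activities): [(1, 5), (11, 12), (13, 17)]


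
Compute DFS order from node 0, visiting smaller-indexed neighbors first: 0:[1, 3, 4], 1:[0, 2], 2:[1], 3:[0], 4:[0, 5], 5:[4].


DFS stack-based: start with [0]
Visit order: [0, 1, 2, 3, 4, 5]


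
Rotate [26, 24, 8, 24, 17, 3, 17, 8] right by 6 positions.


Right rotate by 6: [8, 24, 17, 3, 17, 8, 26, 24]


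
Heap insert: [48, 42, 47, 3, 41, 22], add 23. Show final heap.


Append 23: [48, 42, 47, 3, 41, 22, 23]
Bubble up: no swaps needed
Result: [48, 42, 47, 3, 41, 22, 23]


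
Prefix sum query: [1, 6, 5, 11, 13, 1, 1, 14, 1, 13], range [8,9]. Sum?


Prefix sums: [0, 1, 7, 12, 23, 36, 37, 38, 52, 53, 66]
Sum[8..9] = prefix[10] - prefix[8] = 66 - 52 = 14


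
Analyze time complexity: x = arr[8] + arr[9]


Analysis: constant-time operation, no loop
Complexity: O(1)


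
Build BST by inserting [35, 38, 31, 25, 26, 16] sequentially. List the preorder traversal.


Root = 35; build tree by BST insertion.
Preorder traversal: [35, 31, 25, 16, 26, 38]


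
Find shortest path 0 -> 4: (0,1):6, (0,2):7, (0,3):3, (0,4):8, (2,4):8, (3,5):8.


Dijkstra from 0:
Distances: {0: 0, 1: 6, 2: 7, 3: 3, 4: 8, 5: 11}
Shortest distance to 4 = 8, path = [0, 4]


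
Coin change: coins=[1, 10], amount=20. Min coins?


dp[0]=0; dp[i]=1+min(dp[i-c] for c in coins)
...dp[15]=6, dp[16]=7, dp[17]=8, dp[18]=9, dp[19]=10, dp[20]=2
Minimum coins for 20 = 2


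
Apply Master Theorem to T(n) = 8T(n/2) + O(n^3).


a=8, b=2, c=3. log_2(8)=3 = c=3. Case 2: O(n^c log n) = O(n^3 log n)
Complexity: O(n^3 log n)


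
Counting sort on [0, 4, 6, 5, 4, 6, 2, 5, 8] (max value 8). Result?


Count array: [1, 0, 1, 0, 2, 2, 2, 0, 1]
Reconstruct: [0, 2, 4, 4, 5, 5, 6, 6, 8]


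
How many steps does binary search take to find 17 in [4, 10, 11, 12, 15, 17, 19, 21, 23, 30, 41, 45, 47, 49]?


Search for 17:
[0,13] mid=6 arr[6]=19
[0,5] mid=2 arr[2]=11
[3,5] mid=4 arr[4]=15
[5,5] mid=5 arr[5]=17
Total: 4 comparisons


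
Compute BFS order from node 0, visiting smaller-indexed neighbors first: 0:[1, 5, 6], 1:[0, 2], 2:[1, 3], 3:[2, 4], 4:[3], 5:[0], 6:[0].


BFS queue: start with [0]
Visit order: [0, 1, 5, 6, 2, 3, 4]


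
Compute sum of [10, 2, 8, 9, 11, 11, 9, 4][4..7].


Prefix sums: [0, 10, 12, 20, 29, 40, 51, 60, 64]
Sum[4..7] = prefix[8] - prefix[4] = 64 - 29 = 35


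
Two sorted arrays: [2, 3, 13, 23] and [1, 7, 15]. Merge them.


Compare heads, take smaller each step.
Merged: [1, 2, 3, 7, 13, 15, 23]


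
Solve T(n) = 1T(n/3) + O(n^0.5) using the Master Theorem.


a=1, b=3, c=0.5. log_3(1)=0 < c=0.5. Case 3: O(n^c) = O(sqrt(n))
Complexity: O(sqrt(n))


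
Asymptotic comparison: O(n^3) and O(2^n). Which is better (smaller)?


cubic grows slower than exponential
O(n^3) is asymptotically smaller; O(2^n) grows faster


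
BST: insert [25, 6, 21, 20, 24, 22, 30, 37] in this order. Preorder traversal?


Root = 25; build tree by BST insertion.
Preorder traversal: [25, 6, 21, 20, 24, 22, 30, 37]


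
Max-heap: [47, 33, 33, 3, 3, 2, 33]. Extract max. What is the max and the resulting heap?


Max = 47
Replace root with last, heapify down
Resulting heap: [33, 33, 33, 3, 3, 2]


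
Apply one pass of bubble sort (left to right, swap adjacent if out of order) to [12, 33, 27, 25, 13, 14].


After one pass: [12, 27, 25, 13, 14, 33]


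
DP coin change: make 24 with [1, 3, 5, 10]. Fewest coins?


dp[0]=0; dp[i]=1+min(dp[i-c] for c in coins)
...dp[19]=4, dp[20]=2, dp[21]=3, dp[22]=4, dp[23]=3, dp[24]=4
Minimum coins for 24 = 4


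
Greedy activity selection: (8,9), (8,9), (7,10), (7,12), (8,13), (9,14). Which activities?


Greedy: pick earliest-ending, then skip overlaps.
Selected (2 activities): [(8, 9), (9, 14)]


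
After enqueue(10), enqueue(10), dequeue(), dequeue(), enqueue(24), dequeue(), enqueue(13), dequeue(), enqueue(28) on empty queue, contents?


enqueue(10) -> [10]
enqueue(10) -> [10, 10]
dequeue() returns 10 -> [10]
dequeue() returns 10 -> []
enqueue(24) -> [24]
dequeue() returns 24 -> []
enqueue(13) -> [13]
dequeue() returns 13 -> []
enqueue(28) -> [28]
Final queue (front to back): [28]


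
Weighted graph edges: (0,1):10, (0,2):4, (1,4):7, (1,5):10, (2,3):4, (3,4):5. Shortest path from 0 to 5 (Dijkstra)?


Dijkstra from 0:
Distances: {0: 0, 1: 10, 2: 4, 3: 8, 4: 13, 5: 20}
Shortest distance to 5 = 20, path = [0, 1, 5]


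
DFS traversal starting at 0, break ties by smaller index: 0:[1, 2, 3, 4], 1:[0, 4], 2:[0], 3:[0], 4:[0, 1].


DFS stack-based: start with [0]
Visit order: [0, 1, 4, 2, 3]


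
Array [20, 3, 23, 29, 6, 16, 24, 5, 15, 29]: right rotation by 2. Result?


Right rotate by 2: [15, 29, 20, 3, 23, 29, 6, 16, 24, 5]


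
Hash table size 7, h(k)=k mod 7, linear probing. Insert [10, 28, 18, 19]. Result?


Insertions: 10->slot 3; 28->slot 0; 18->slot 4; 19->slot 5
Table: [28, None, None, 10, 18, 19, None]


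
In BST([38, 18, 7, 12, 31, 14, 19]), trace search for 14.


BST root = 38
Search for 14: compare at each node
Path: [38, 18, 7, 12, 14]


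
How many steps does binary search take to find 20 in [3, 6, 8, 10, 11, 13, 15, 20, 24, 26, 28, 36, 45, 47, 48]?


Search for 20:
[0,14] mid=7 arr[7]=20
Total: 1 comparisons


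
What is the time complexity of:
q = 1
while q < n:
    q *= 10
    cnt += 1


Per nesting level: O(log n) = O(log n)
Complexity: O(log n)


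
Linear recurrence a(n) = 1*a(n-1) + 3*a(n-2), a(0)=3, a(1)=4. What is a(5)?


Build bottom-up:
...a(3)=25, a(4)=64, a(5)=1*64+3*25=139


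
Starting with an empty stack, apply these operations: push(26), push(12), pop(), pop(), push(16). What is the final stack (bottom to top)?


push(26) -> [26]
push(12) -> [26, 12]
pop() returns 12 -> [26]
pop() returns 26 -> []
push(16) -> [16]
Final stack (bottom to top): [16]


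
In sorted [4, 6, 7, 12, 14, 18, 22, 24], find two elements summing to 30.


Two pointers: lo=0, hi=7
Found pair: (6, 24) summing to 30


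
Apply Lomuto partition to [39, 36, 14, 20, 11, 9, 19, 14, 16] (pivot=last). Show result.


Elements <= 16 go left of pivot.
Result: [14, 11, 9, 14, 16, 39, 19, 20, 36], pivot at index 4


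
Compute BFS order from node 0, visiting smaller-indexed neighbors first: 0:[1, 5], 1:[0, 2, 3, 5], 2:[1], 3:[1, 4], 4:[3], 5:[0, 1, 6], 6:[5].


BFS queue: start with [0]
Visit order: [0, 1, 5, 2, 3, 6, 4]


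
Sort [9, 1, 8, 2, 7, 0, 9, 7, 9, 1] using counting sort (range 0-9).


Count array: [1, 2, 1, 0, 0, 0, 0, 2, 1, 3]
Reconstruct: [0, 1, 1, 2, 7, 7, 8, 9, 9, 9]


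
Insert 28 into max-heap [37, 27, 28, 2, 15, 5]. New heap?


Append 28: [37, 27, 28, 2, 15, 5, 28]
Bubble up: no swaps needed
Result: [37, 27, 28, 2, 15, 5, 28]


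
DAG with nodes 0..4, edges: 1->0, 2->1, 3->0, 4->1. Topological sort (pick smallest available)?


Kahn's algorithm, process smallest node first
Order: [2, 3, 4, 1, 0]


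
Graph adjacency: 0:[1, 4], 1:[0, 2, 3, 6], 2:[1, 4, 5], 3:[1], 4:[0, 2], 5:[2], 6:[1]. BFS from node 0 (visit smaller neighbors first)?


BFS queue: start with [0]
Visit order: [0, 1, 4, 2, 3, 6, 5]


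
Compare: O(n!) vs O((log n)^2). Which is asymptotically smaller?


polylogarithmic grows slower than factorial
O((log n)^2) is asymptotically smaller; O(n!) grows faster


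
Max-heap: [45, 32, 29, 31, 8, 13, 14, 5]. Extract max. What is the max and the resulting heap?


Max = 45
Replace root with last, heapify down
Resulting heap: [32, 31, 29, 5, 8, 13, 14]


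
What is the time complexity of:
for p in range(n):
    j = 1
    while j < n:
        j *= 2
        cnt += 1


Per nesting level: O(n) * O(log n) = O(n log n)
Complexity: O(n log n)


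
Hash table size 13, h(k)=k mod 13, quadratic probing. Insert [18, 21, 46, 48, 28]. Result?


Insertions: 18->slot 5; 21->slot 8; 46->slot 7; 48->slot 9; 28->slot 2
Table: [None, None, 28, None, None, 18, None, 46, 21, 48, None, None, None]


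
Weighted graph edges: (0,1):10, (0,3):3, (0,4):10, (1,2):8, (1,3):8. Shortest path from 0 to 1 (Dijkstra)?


Dijkstra from 0:
Distances: {0: 0, 1: 10, 2: 18, 3: 3, 4: 10}
Shortest distance to 1 = 10, path = [0, 1]


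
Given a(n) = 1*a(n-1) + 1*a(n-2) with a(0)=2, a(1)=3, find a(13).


Build bottom-up:
...a(11)=377, a(12)=610, a(13)=1*610+1*377=987


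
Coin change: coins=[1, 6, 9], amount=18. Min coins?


dp[0]=0; dp[i]=1+min(dp[i-c] for c in coins)
...dp[13]=3, dp[14]=4, dp[15]=2, dp[16]=3, dp[17]=4, dp[18]=2
Minimum coins for 18 = 2


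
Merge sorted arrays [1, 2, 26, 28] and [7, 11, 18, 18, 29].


Compare heads, take smaller each step.
Merged: [1, 2, 7, 11, 18, 18, 26, 28, 29]


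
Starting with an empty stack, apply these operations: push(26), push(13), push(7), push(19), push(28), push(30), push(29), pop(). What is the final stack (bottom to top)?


push(26) -> [26]
push(13) -> [26, 13]
push(7) -> [26, 13, 7]
push(19) -> [26, 13, 7, 19]
push(28) -> [26, 13, 7, 19, 28]
push(30) -> [26, 13, 7, 19, 28, 30]
push(29) -> [26, 13, 7, 19, 28, 30, 29]
pop() returns 29 -> [26, 13, 7, 19, 28, 30]
Final stack (bottom to top): [26, 13, 7, 19, 28, 30]


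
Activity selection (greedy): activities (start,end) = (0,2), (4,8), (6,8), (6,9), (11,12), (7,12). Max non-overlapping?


Greedy: pick earliest-ending, then skip overlaps.
Selected (3 activities): [(0, 2), (4, 8), (11, 12)]


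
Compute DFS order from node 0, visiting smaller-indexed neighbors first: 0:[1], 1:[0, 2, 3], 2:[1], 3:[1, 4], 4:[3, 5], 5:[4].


DFS stack-based: start with [0]
Visit order: [0, 1, 2, 3, 4, 5]


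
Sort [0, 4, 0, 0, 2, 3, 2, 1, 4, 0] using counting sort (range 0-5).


Count array: [4, 1, 2, 1, 2, 0]
Reconstruct: [0, 0, 0, 0, 1, 2, 2, 3, 4, 4]


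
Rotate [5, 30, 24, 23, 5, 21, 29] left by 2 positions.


Left rotate by 2: [24, 23, 5, 21, 29, 5, 30]


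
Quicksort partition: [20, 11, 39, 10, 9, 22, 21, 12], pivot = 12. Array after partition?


Elements <= 12 go left of pivot.
Result: [11, 10, 9, 12, 39, 22, 21, 20], pivot at index 3


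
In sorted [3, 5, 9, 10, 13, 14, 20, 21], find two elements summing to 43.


Two pointers: lo=0, hi=7
No pair sums to 43


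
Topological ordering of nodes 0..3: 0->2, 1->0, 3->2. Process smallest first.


Kahn's algorithm, process smallest node first
Order: [1, 0, 3, 2]


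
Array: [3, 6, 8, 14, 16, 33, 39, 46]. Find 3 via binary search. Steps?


Search for 3:
[0,7] mid=3 arr[3]=14
[0,2] mid=1 arr[1]=6
[0,0] mid=0 arr[0]=3
Total: 3 comparisons


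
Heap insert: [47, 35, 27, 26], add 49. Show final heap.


Append 49: [47, 35, 27, 26, 49]
Bubble up: swap idx 4(49) with idx 1(35); swap idx 1(49) with idx 0(47)
Result: [49, 47, 27, 26, 35]


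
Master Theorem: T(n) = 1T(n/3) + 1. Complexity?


a=1, b=3, c=0. log_3(1)=0 = c=0. Case 2: O(n^c log n) = O(log n)
Complexity: O(log n)


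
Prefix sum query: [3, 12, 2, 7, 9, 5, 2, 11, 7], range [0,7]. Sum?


Prefix sums: [0, 3, 15, 17, 24, 33, 38, 40, 51, 58]
Sum[0..7] = prefix[8] - prefix[0] = 51 - 0 = 51


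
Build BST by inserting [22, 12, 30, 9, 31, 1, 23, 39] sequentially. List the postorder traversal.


Root = 22; build tree by BST insertion.
Postorder traversal: [1, 9, 12, 23, 39, 31, 30, 22]


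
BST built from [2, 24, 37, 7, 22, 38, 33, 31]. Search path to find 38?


BST root = 2
Search for 38: compare at each node
Path: [2, 24, 37, 38]


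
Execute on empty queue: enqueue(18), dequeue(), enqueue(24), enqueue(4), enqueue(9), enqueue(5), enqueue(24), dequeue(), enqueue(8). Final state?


enqueue(18) -> [18]
dequeue() returns 18 -> []
enqueue(24) -> [24]
enqueue(4) -> [24, 4]
enqueue(9) -> [24, 4, 9]
enqueue(5) -> [24, 4, 9, 5]
enqueue(24) -> [24, 4, 9, 5, 24]
dequeue() returns 24 -> [4, 9, 5, 24]
enqueue(8) -> [4, 9, 5, 24, 8]
Final queue (front to back): [4, 9, 5, 24, 8]


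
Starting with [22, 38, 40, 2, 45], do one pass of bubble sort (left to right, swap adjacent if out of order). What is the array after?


After one pass: [22, 38, 2, 40, 45]


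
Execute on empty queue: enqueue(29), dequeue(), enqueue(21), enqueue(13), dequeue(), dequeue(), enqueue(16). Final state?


enqueue(29) -> [29]
dequeue() returns 29 -> []
enqueue(21) -> [21]
enqueue(13) -> [21, 13]
dequeue() returns 21 -> [13]
dequeue() returns 13 -> []
enqueue(16) -> [16]
Final queue (front to back): [16]


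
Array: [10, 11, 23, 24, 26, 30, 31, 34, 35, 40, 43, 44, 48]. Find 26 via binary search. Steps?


Search for 26:
[0,12] mid=6 arr[6]=31
[0,5] mid=2 arr[2]=23
[3,5] mid=4 arr[4]=26
Total: 3 comparisons


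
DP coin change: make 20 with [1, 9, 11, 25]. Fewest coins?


dp[0]=0; dp[i]=1+min(dp[i-c] for c in coins)
...dp[15]=5, dp[16]=6, dp[17]=7, dp[18]=2, dp[19]=3, dp[20]=2
Minimum coins for 20 = 2


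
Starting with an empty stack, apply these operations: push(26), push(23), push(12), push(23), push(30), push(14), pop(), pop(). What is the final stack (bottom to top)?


push(26) -> [26]
push(23) -> [26, 23]
push(12) -> [26, 23, 12]
push(23) -> [26, 23, 12, 23]
push(30) -> [26, 23, 12, 23, 30]
push(14) -> [26, 23, 12, 23, 30, 14]
pop() returns 14 -> [26, 23, 12, 23, 30]
pop() returns 30 -> [26, 23, 12, 23]
Final stack (bottom to top): [26, 23, 12, 23]


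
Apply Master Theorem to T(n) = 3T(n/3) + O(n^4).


a=3, b=3, c=4. log_3(3)=1 < c=4. Case 3: O(n^c) = O(n^4)
Complexity: O(n^4)


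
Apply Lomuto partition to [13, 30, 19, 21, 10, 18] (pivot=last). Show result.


Elements <= 18 go left of pivot.
Result: [13, 10, 18, 21, 30, 19], pivot at index 2


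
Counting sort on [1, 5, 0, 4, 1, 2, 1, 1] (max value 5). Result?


Count array: [1, 4, 1, 0, 1, 1]
Reconstruct: [0, 1, 1, 1, 1, 2, 4, 5]


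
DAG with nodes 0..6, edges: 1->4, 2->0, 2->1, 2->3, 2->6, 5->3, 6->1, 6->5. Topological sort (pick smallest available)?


Kahn's algorithm, process smallest node first
Order: [2, 0, 6, 1, 4, 5, 3]


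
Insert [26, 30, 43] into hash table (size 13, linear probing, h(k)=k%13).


Insertions: 26->slot 0; 30->slot 4; 43->slot 5
Table: [26, None, None, None, 30, 43, None, None, None, None, None, None, None]


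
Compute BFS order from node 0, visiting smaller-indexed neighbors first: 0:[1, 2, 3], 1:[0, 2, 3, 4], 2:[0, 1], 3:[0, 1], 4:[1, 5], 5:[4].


BFS queue: start with [0]
Visit order: [0, 1, 2, 3, 4, 5]


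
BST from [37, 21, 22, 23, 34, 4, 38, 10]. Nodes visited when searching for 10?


BST root = 37
Search for 10: compare at each node
Path: [37, 21, 4, 10]


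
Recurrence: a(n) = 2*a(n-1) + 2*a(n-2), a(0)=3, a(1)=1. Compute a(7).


Build bottom-up:
...a(5)=140, a(6)=384, a(7)=2*384+2*140=1048


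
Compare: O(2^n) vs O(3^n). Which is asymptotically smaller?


exponential grows slower than exponential (base 3)
O(2^n) is asymptotically smaller; O(3^n) grows faster


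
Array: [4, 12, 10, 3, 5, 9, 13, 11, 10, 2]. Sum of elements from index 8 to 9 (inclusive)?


Prefix sums: [0, 4, 16, 26, 29, 34, 43, 56, 67, 77, 79]
Sum[8..9] = prefix[10] - prefix[8] = 79 - 67 = 12


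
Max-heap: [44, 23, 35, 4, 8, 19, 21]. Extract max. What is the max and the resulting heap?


Max = 44
Replace root with last, heapify down
Resulting heap: [35, 23, 21, 4, 8, 19]


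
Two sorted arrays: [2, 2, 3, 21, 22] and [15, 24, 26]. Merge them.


Compare heads, take smaller each step.
Merged: [2, 2, 3, 15, 21, 22, 24, 26]


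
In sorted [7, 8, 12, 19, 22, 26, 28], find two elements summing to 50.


Two pointers: lo=0, hi=6
Found pair: (22, 28) summing to 50


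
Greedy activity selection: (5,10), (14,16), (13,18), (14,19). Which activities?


Greedy: pick earliest-ending, then skip overlaps.
Selected (2 activities): [(5, 10), (14, 16)]


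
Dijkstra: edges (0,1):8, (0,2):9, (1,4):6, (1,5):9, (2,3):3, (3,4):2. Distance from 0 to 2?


Dijkstra from 0:
Distances: {0: 0, 1: 8, 2: 9, 3: 12, 4: 14, 5: 17}
Shortest distance to 2 = 9, path = [0, 2]


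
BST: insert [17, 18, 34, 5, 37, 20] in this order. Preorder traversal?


Root = 17; build tree by BST insertion.
Preorder traversal: [17, 5, 18, 34, 20, 37]


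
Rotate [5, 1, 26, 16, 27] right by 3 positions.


Right rotate by 3: [26, 16, 27, 5, 1]


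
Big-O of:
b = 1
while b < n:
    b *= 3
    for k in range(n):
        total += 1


Per nesting level: O(log n) * O(n) = O(n log n)
Complexity: O(n log n)


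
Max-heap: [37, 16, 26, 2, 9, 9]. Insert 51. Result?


Append 51: [37, 16, 26, 2, 9, 9, 51]
Bubble up: swap idx 6(51) with idx 2(26); swap idx 2(51) with idx 0(37)
Result: [51, 16, 37, 2, 9, 9, 26]


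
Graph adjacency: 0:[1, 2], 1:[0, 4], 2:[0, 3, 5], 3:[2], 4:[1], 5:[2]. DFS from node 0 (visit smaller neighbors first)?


DFS stack-based: start with [0]
Visit order: [0, 1, 4, 2, 3, 5]


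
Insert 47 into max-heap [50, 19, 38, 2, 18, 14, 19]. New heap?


Append 47: [50, 19, 38, 2, 18, 14, 19, 47]
Bubble up: swap idx 7(47) with idx 3(2); swap idx 3(47) with idx 1(19)
Result: [50, 47, 38, 19, 18, 14, 19, 2]


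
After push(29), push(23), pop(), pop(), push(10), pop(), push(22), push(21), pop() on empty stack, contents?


push(29) -> [29]
push(23) -> [29, 23]
pop() returns 23 -> [29]
pop() returns 29 -> []
push(10) -> [10]
pop() returns 10 -> []
push(22) -> [22]
push(21) -> [22, 21]
pop() returns 21 -> [22]
Final stack (bottom to top): [22]


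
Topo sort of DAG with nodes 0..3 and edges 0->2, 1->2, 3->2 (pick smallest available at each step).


Kahn's algorithm, process smallest node first
Order: [0, 1, 3, 2]


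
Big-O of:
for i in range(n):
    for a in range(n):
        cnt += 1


Per nesting level: O(n) * O(n) = O(n^2)
Complexity: O(n^2)


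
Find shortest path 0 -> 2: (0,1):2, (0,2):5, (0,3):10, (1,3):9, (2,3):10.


Dijkstra from 0:
Distances: {0: 0, 1: 2, 2: 5, 3: 10}
Shortest distance to 2 = 5, path = [0, 2]


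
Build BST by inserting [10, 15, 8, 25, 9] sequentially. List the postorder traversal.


Root = 10; build tree by BST insertion.
Postorder traversal: [9, 8, 25, 15, 10]


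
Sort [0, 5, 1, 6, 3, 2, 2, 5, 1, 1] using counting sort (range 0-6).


Count array: [1, 3, 2, 1, 0, 2, 1]
Reconstruct: [0, 1, 1, 1, 2, 2, 3, 5, 5, 6]


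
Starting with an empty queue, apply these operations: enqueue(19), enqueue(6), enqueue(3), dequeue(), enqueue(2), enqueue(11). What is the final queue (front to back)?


enqueue(19) -> [19]
enqueue(6) -> [19, 6]
enqueue(3) -> [19, 6, 3]
dequeue() returns 19 -> [6, 3]
enqueue(2) -> [6, 3, 2]
enqueue(11) -> [6, 3, 2, 11]
Final queue (front to back): [6, 3, 2, 11]


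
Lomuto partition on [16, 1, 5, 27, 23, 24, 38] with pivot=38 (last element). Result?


Elements <= 38 go left of pivot.
Result: [16, 1, 5, 27, 23, 24, 38], pivot at index 6


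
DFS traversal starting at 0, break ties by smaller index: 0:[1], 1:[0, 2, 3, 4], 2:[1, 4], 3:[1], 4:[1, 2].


DFS stack-based: start with [0]
Visit order: [0, 1, 2, 4, 3]


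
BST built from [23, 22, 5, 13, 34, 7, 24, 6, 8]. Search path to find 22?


BST root = 23
Search for 22: compare at each node
Path: [23, 22]


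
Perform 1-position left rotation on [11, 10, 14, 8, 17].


Left rotate by 1: [10, 14, 8, 17, 11]


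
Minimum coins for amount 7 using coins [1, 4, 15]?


dp[0]=0; dp[i]=1+min(dp[i-c] for c in coins)
...dp[2]=2, dp[3]=3, dp[4]=1, dp[5]=2, dp[6]=3, dp[7]=4
Minimum coins for 7 = 4


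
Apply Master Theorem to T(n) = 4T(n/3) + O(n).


a=4, b=3, c=1. log_3(4)=1.262 > c=1. Case 1: O(n^log_b(a)) = O(n^1.262)
Complexity: O(n^1.262)


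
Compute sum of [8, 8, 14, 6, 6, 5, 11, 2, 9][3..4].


Prefix sums: [0, 8, 16, 30, 36, 42, 47, 58, 60, 69]
Sum[3..4] = prefix[5] - prefix[3] = 42 - 30 = 12


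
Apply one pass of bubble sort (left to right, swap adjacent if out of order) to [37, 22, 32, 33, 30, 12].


After one pass: [22, 32, 33, 30, 12, 37]


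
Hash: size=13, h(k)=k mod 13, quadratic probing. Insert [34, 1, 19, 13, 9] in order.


Insertions: 34->slot 8; 1->slot 1; 19->slot 6; 13->slot 0; 9->slot 9
Table: [13, 1, None, None, None, None, 19, None, 34, 9, None, None, None]


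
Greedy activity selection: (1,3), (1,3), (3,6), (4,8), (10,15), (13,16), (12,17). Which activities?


Greedy: pick earliest-ending, then skip overlaps.
Selected (3 activities): [(1, 3), (3, 6), (10, 15)]


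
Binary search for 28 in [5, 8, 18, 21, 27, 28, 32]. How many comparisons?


Search for 28:
[0,6] mid=3 arr[3]=21
[4,6] mid=5 arr[5]=28
Total: 2 comparisons


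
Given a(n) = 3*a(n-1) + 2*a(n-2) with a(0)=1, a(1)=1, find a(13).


Build bottom-up:
...a(11)=442961, a(12)=1577629, a(13)=3*1577629+2*442961=5618809


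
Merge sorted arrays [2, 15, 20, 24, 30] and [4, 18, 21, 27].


Compare heads, take smaller each step.
Merged: [2, 4, 15, 18, 20, 21, 24, 27, 30]


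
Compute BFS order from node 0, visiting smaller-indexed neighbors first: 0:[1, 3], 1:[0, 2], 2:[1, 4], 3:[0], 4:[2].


BFS queue: start with [0]
Visit order: [0, 1, 3, 2, 4]


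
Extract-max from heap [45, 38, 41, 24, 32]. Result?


Max = 45
Replace root with last, heapify down
Resulting heap: [41, 38, 32, 24]


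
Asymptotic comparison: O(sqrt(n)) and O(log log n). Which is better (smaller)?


double-logarithmic grows slower than sublinear
O(log log n) is asymptotically smaller; O(sqrt(n)) grows faster


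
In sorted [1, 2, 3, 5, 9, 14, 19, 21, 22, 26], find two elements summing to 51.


Two pointers: lo=0, hi=9
No pair sums to 51


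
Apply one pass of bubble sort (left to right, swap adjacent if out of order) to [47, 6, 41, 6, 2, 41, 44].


After one pass: [6, 41, 6, 2, 41, 44, 47]


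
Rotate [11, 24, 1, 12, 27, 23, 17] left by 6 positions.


Left rotate by 6: [17, 11, 24, 1, 12, 27, 23]


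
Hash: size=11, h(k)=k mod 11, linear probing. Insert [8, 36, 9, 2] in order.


Insertions: 8->slot 8; 36->slot 3; 9->slot 9; 2->slot 2
Table: [None, None, 2, 36, None, None, None, None, 8, 9, None]


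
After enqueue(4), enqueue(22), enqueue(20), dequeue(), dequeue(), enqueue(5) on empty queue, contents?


enqueue(4) -> [4]
enqueue(22) -> [4, 22]
enqueue(20) -> [4, 22, 20]
dequeue() returns 4 -> [22, 20]
dequeue() returns 22 -> [20]
enqueue(5) -> [20, 5]
Final queue (front to back): [20, 5]


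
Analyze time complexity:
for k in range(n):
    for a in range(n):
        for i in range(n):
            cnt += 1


Per nesting level: O(n) * O(n) * O(n) = O(n^3)
Complexity: O(n^3)


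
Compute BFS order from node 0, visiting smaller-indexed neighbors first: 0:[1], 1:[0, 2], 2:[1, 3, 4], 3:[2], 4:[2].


BFS queue: start with [0]
Visit order: [0, 1, 2, 3, 4]


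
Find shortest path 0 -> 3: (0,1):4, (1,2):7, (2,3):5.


Dijkstra from 0:
Distances: {0: 0, 1: 4, 2: 11, 3: 16}
Shortest distance to 3 = 16, path = [0, 1, 2, 3]


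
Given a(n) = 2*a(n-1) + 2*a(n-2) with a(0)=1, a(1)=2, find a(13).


Build bottom-up:
...a(11)=49920, a(12)=136384, a(13)=2*136384+2*49920=372608


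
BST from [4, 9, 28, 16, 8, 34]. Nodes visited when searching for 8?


BST root = 4
Search for 8: compare at each node
Path: [4, 9, 8]


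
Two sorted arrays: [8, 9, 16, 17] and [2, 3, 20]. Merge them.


Compare heads, take smaller each step.
Merged: [2, 3, 8, 9, 16, 17, 20]


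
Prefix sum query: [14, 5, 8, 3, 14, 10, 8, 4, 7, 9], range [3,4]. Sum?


Prefix sums: [0, 14, 19, 27, 30, 44, 54, 62, 66, 73, 82]
Sum[3..4] = prefix[5] - prefix[3] = 44 - 27 = 17


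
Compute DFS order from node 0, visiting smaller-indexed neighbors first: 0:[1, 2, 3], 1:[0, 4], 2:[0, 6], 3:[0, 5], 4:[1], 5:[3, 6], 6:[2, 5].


DFS stack-based: start with [0]
Visit order: [0, 1, 4, 2, 6, 5, 3]


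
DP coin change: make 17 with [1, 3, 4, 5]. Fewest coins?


dp[0]=0; dp[i]=1+min(dp[i-c] for c in coins)
...dp[12]=3, dp[13]=3, dp[14]=3, dp[15]=3, dp[16]=4, dp[17]=4
Minimum coins for 17 = 4


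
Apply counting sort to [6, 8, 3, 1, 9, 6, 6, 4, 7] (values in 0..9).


Count array: [0, 1, 0, 1, 1, 0, 3, 1, 1, 1]
Reconstruct: [1, 3, 4, 6, 6, 6, 7, 8, 9]


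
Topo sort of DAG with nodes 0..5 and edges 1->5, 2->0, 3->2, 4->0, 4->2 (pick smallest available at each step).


Kahn's algorithm, process smallest node first
Order: [1, 3, 4, 2, 0, 5]


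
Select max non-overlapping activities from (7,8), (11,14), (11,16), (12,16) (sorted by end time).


Greedy: pick earliest-ending, then skip overlaps.
Selected (2 activities): [(7, 8), (11, 14)]


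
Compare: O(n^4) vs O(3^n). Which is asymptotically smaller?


quartic grows slower than exponential (base 3)
O(n^4) is asymptotically smaller; O(3^n) grows faster


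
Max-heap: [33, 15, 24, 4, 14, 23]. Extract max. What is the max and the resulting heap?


Max = 33
Replace root with last, heapify down
Resulting heap: [24, 15, 23, 4, 14]


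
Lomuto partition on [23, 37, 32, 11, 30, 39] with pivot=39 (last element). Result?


Elements <= 39 go left of pivot.
Result: [23, 37, 32, 11, 30, 39], pivot at index 5


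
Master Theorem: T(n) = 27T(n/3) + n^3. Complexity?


a=27, b=3, c=3. log_3(27)=3 = c=3. Case 2: O(n^c log n) = O(n^3 log n)
Complexity: O(n^3 log n)


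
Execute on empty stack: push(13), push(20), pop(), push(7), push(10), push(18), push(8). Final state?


push(13) -> [13]
push(20) -> [13, 20]
pop() returns 20 -> [13]
push(7) -> [13, 7]
push(10) -> [13, 7, 10]
push(18) -> [13, 7, 10, 18]
push(8) -> [13, 7, 10, 18, 8]
Final stack (bottom to top): [13, 7, 10, 18, 8]


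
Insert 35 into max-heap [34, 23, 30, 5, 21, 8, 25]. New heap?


Append 35: [34, 23, 30, 5, 21, 8, 25, 35]
Bubble up: swap idx 7(35) with idx 3(5); swap idx 3(35) with idx 1(23); swap idx 1(35) with idx 0(34)
Result: [35, 34, 30, 23, 21, 8, 25, 5]


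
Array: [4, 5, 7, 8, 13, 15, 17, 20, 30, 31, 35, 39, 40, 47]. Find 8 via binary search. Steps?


Search for 8:
[0,13] mid=6 arr[6]=17
[0,5] mid=2 arr[2]=7
[3,5] mid=4 arr[4]=13
[3,3] mid=3 arr[3]=8
Total: 4 comparisons


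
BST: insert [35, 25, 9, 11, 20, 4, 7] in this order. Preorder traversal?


Root = 35; build tree by BST insertion.
Preorder traversal: [35, 25, 9, 4, 7, 11, 20]


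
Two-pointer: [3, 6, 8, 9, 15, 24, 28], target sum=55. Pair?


Two pointers: lo=0, hi=6
No pair sums to 55


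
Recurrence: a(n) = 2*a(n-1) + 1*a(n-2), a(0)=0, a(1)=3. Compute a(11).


Build bottom-up:
...a(9)=2955, a(10)=7134, a(11)=2*7134+1*2955=17223


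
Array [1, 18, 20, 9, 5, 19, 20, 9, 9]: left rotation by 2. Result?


Left rotate by 2: [20, 9, 5, 19, 20, 9, 9, 1, 18]


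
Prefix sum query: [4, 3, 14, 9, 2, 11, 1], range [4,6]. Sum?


Prefix sums: [0, 4, 7, 21, 30, 32, 43, 44]
Sum[4..6] = prefix[7] - prefix[4] = 44 - 30 = 14


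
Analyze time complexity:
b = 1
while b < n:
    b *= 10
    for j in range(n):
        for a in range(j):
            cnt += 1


Per nesting level: O(log n) * O(n) * O(n) [triangular over j] = O(n^2 log n)
Complexity: O(n^2 log n)


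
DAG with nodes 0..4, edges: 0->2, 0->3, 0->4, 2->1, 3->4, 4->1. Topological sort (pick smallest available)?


Kahn's algorithm, process smallest node first
Order: [0, 2, 3, 4, 1]


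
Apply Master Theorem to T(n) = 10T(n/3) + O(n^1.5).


a=10, b=3, c=1.5. log_3(10)=2.096 > c=1.5. Case 1: O(n^log_b(a)) = O(n^2.096)
Complexity: O(n^2.096)


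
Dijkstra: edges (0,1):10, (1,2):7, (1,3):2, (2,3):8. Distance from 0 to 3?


Dijkstra from 0:
Distances: {0: 0, 1: 10, 2: 17, 3: 12}
Shortest distance to 3 = 12, path = [0, 1, 3]


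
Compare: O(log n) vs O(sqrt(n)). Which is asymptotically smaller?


logarithmic grows slower than sublinear
O(log n) is asymptotically smaller; O(sqrt(n)) grows faster


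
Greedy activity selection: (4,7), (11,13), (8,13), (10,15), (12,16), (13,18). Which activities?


Greedy: pick earliest-ending, then skip overlaps.
Selected (3 activities): [(4, 7), (11, 13), (13, 18)]


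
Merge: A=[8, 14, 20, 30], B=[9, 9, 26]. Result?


Compare heads, take smaller each step.
Merged: [8, 9, 9, 14, 20, 26, 30]


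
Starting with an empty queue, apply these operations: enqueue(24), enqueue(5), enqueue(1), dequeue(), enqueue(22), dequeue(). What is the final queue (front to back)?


enqueue(24) -> [24]
enqueue(5) -> [24, 5]
enqueue(1) -> [24, 5, 1]
dequeue() returns 24 -> [5, 1]
enqueue(22) -> [5, 1, 22]
dequeue() returns 5 -> [1, 22]
Final queue (front to back): [1, 22]


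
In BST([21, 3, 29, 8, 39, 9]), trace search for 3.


BST root = 21
Search for 3: compare at each node
Path: [21, 3]


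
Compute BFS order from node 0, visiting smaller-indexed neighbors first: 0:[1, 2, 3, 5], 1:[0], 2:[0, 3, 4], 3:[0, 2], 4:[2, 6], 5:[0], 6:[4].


BFS queue: start with [0]
Visit order: [0, 1, 2, 3, 5, 4, 6]


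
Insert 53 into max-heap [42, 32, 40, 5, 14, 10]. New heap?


Append 53: [42, 32, 40, 5, 14, 10, 53]
Bubble up: swap idx 6(53) with idx 2(40); swap idx 2(53) with idx 0(42)
Result: [53, 32, 42, 5, 14, 10, 40]
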